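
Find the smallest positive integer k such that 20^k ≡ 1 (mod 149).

74

The order of 20 must divide p − 1 = 148 = 2^2 · 37.
Divisors: 1, 2, 4, 37, 74, 148.
Check each in increasing order: 20^1 ≡ 20;  20^2 ≡ 102;  20^4 ≡ 123;  20^37 ≡ 148;  20^74 ≡ 1.
Smallest exponent giving 1 is 74.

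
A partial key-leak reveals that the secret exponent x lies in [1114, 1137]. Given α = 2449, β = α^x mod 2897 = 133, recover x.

1123

Compute 2449^1114 mod 2897 = 351, then multiply by 2449 repeatedly:
  2449^1114=351  2449^1115=2087  2449^1116=755  2449^1117=709  2449^1118=1038
  2449^1119=1393  2449^1120=1688  2449^1121=2790  2449^1122=1584  2449^1123=133
Found 133 at exponent 1123.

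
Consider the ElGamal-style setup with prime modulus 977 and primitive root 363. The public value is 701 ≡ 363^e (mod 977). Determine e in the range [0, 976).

Baby-step giant-step with m = ceil(sqrt(976)) = 32.
Baby table (363^j mod 977 for j=0..31):
  0:1  1:363  2:851  3:181  4:244  5:642  6:520  7:199
  8:916  9:328  10:847  11:683  12:748  13:895  14:521  15:562
  16:790  17:509  18:114  19:348  20:291  21:117  22:460  23:890
  24:660  25:215  26:862  27:266  28:812  29:679  30:273  31:422
Giant step factor: 363^(-32) ≡ 77 (mod 977).
Scan 701·77^i mod 977 for i = 0, 1, …:
  i=0: 701   i=1: 242   i=2: 71   i=3: 582
  i=4: 849   i=5: 891   i=6: 217   i=7: 100
  i=8: 861   i=9: 838     …   i=25: 730
  i=26: 521
Match at i=26, j=14: e = 26·32 + 14 = 846.

846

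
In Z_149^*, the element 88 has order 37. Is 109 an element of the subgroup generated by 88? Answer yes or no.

109 ∈ ⟨88⟩ iff 109^37 ≡ 1 (mod 149), since |⟨88⟩| = 37.
109^37 mod 149 = 105.
Since 105 ≠ 1, 109 does not lie in the subgroup.

no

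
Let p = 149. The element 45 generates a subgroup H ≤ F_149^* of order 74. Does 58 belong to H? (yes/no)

no

58 ∈ ⟨45⟩ iff 58^74 ≡ 1 (mod 149), since |⟨45⟩| = 74.
58^74 mod 149 = 148.
Since 148 ≠ 1, 58 does not lie in the subgroup.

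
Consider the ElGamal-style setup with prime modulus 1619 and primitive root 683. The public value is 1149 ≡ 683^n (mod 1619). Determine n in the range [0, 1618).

1541

Baby-step giant-step with m = ceil(sqrt(1618)) = 41.
Baby table (683^j mod 1619 for j=0..40):
  0:1  1:683  2:217  3:882  4:138  5:352  6:804  7:291
  8:1235  9:6  10:860  11:1302  12:435  13:828  14:493  15:1586
  16:127  17:934  18:36  19:303  20:1336  21:991  22:111  23:1339
  24:1421  25:762  26:747  27:216  28:199  29:1540  30:1089  31:666
  32:1558  33:431  34:1334  35:1244  36:1296  37:1194  38:1145  39:58
  40:758
Giant step factor: 683^(-41) ≡ 1243 (mod 1619).
Scan 1149·1243^i mod 1619 for i = 0, 1, …:
  i=0: 1149   i=1: 249   i=2: 278   i=3: 707
  i=4: 1303   i=5: 629   i=6: 1489   i=7: 310
  i=8: 8   i=9: 230     …   i=36: 1232
  i=37: 1421
Match at i=37, j=24: n = 37·41 + 24 = 1541.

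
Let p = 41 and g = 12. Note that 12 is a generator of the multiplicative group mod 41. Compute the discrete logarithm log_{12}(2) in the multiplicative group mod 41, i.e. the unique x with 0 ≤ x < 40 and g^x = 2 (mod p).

38

Successive powers of 12 modulo 41:
  12^0=1  12^1=12  12^2=21  12^3=6  12^4=31  12^5=3
  12^6=36  12^7=22  12^8=18  12^9=11  12^10=9  12^11=26
  12^12=25  12^13=13  12^14=33  12^15=27  12^16=37  12^17=34
  12^18=39  12^19=17  12^20=40  12^21=29  12^22=20  12^23=35
  12^24=10  12^25=38  12^26=5  12^27=19  12^28=23  12^29=30
  12^30=32  12^31=15  12^32=16  12^33=28  12^34=8  12^35=14
  12^36=4  12^37=7  12^38=2
So 12^38 ≡ 2 (mod 41), giving x = 38.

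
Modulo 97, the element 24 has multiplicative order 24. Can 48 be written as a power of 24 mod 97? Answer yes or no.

⟨24⟩ has order 24; its elements mod 97 are {1, 4, 6, 9, 16, 22, 24, 33, 35, 36, 43, 47, 50, 54, 61, 62, 64, 73, 75, 81, 88, 91, 93, 96}.
48 is not in this set.

no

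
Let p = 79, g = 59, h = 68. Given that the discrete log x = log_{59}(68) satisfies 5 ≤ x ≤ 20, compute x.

Compute 59^5 mod 79 = 53, then multiply by 59 repeatedly:
  59^5=53  59^6=46  59^7=28  59^8=72  59^9=61
  59^10=44  59^11=68
Found 68 at exponent 11.

11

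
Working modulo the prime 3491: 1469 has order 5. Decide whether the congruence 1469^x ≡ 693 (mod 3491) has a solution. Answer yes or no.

no

⟨1469⟩ has order 5; its elements mod 3491 are {1, 267, 523, 1231, 1469}.
693 is not in this set.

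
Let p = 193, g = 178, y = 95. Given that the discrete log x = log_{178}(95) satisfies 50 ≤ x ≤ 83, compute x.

74

Compute 178^50 mod 193 = 110, then multiply by 178 repeatedly:
  178^50=110  178^51=87  178^52=46  178^53=82  178^54=121
  178^55=115  178^56=12  178^57=13  178^58=191  178^59=30
  178^60=129  178^61=188  178^62=75  178^63=33  178^64=84
  178^65=91  178^66=179  178^67=17  178^68=131  178^69=158
  178^70=139  178^71=38  178^72=9  178^73=58  178^74=95
Found 95 at exponent 74.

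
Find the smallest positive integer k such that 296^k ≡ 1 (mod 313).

312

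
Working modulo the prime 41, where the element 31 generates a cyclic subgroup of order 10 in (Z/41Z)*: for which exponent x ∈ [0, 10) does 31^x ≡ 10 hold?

6

Successive powers of 31 modulo 41:
  31^0=1  31^1=31  31^2=18  31^3=25  31^4=37  31^5=40
  31^6=10
So 31^6 ≡ 10 (mod 41), giving x = 6.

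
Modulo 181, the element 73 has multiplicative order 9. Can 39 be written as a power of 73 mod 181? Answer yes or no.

yes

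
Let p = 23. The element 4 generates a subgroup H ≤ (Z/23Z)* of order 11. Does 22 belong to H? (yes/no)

⟨4⟩ has order 11; its elements mod 23 are {1, 2, 3, 4, 6, 8, 9, 12, 13, 16, 18}.
22 is not in this set.

no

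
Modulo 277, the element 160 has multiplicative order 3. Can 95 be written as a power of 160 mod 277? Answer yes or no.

⟨160⟩ has order 3; its elements mod 277 are {1, 116, 160}.
95 is not in this set.

no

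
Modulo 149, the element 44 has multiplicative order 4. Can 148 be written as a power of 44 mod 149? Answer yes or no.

yes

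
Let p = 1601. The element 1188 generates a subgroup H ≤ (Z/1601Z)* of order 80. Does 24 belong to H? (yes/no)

24 ∈ ⟨1188⟩ iff 24^80 ≡ 1 (mod 1601), since |⟨1188⟩| = 80.
24^80 mod 1601 = 304.
Since 304 ≠ 1, 24 does not lie in the subgroup.

no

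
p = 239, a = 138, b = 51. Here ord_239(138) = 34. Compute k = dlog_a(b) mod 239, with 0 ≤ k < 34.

Successive powers of 138 modulo 239:
  138^0=1  138^1=138  138^2=163  138^3=28  138^4=40  138^5=23
  138^6=67  138^7=164  138^8=166  138^9=203  138^10=51
So 138^10 ≡ 51 (mod 239), giving k = 10.

10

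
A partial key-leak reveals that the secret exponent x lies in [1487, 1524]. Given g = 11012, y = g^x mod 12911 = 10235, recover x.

1490

Compute 11012^1487 mod 12911 = 5193, then multiply by 11012 repeatedly:
  11012^1487=5193  11012^1488=2497  11012^1489=9445  11012^1490=10235
Found 10235 at exponent 1490.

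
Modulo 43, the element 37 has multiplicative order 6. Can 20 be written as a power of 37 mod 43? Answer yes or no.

no

20 ∈ ⟨37⟩ iff 20^6 ≡ 1 (mod 43), since |⟨37⟩| = 6.
20^6 mod 43 = 4.
Since 4 ≠ 1, 20 does not lie in the subgroup.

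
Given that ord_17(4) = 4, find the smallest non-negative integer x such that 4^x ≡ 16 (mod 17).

2

Successive powers of 4 modulo 17:
  4^0=1  4^1=4  4^2=16
So 4^2 ≡ 16 (mod 17), giving x = 2.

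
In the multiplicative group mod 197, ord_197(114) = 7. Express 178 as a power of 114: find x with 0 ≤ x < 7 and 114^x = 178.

6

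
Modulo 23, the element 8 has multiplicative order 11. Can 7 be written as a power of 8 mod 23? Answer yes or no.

⟨8⟩ has order 11; its elements mod 23 are {1, 2, 3, 4, 6, 8, 9, 12, 13, 16, 18}.
7 is not in this set.

no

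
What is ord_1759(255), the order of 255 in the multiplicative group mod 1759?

The order of 255 must divide p − 1 = 1758 = 2 · 3 · 293.
Divisors: 1, 2, 3, 6, 293, 586, 879, 1758.
Check each in increasing order: 255^1 ≡ 255;  255^2 ≡ 1701;  255^3 ≡ 1041;  255^6 ≡ 137;  255^293 ≡ 1251;  255^586 ≡ 1250;  255^879 ≡ 1758;  255^1758 ≡ 1.
Smallest exponent giving 1 is 1758.

1758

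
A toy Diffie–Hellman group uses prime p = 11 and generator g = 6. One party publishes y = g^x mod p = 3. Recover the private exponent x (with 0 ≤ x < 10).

Successive powers of 6 modulo 11:
  6^0=1  6^1=6  6^2=3
So 6^2 ≡ 3 (mod 11), giving x = 2.

2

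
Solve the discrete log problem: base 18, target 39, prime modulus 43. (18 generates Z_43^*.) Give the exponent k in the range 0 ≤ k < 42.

Baby-step giant-step with m = ceil(sqrt(42)) = 7.
Baby table (18^j mod 43 for j=0..6):
  0:1  1:18  2:23  3:27  4:13  5:19  6:41
Giant step factor: 18^(-7) ≡ 37 (mod 43).
Scan 39·37^i mod 43 for i = 0, 1, …:
  i=0: 39   i=1: 24   i=2: 28   i=3: 4
  i=4: 19
Match at i=4, j=5: k = 4·7 + 5 = 33.

33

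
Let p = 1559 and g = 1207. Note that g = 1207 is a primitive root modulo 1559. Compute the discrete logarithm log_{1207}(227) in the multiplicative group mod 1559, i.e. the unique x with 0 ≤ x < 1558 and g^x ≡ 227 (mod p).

408

Baby-step giant-step with m = ceil(sqrt(1558)) = 40.
Baby table (1207^j mod 1559 for j=0..39):
  0:1  1:1207  2:743  3:376  4:163  5:307  6:1066  7:487
  8:66  9:153  10:709  11:1431  12:1404  13:1554  14:201  15:962
  16:1238  17:744  18:24  19:906  20:683  21:1229  22:794  23:1132
  24:640  25:775  26:25  27:554  28:1426  29:46  30:957  31:1439
  32:147  33:1262  34:91  35:707  36:576  37:1477  38:802  39:1434
Giant step factor: 1207^(-40) ≡ 112 (mod 1559).
Scan 227·112^i mod 1559 for i = 0, 1, …:
  i=0: 227   i=1: 480   i=2: 754   i=3: 262
  i=4: 1282   i=5: 156   i=6: 323   i=7: 319
  i=8: 1430   i=9: 1142   i=10: 66
Match at i=10, j=8: x = 10·40 + 8 = 408.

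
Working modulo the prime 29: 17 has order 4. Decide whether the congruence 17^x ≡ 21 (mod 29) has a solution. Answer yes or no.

⟨17⟩ has order 4; its elements mod 29 are {1, 12, 17, 28}.
21 is not in this set.

no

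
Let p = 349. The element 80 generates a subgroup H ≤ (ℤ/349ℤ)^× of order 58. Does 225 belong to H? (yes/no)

no

225 ∈ ⟨80⟩ iff 225^58 ≡ 1 (mod 349), since |⟨80⟩| = 58.
225^58 mod 349 = 226.
Since 226 ≠ 1, 225 does not lie in the subgroup.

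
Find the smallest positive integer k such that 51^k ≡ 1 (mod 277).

92

The order of 51 must divide p − 1 = 276 = 2^2 · 3 · 23.
Divisors: 1, 2, 3, 4, 6, 12, 23, 46, 69, 92, 138, 276.
Check each in increasing order: 51^1 ≡ 51;  51^2 ≡ 108;  51^3 ≡ 245;  51^4 ≡ 30;  51^6 ≡ 193;  51^12 ≡ 131;  51^23 ≡ 217;  51^46 ≡ 276;  51^69 ≡ 60;  51^92 ≡ 1.
Smallest exponent giving 1 is 92.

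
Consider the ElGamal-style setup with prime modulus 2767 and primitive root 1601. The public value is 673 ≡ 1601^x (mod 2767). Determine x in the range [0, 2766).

Baby-step giant-step with m = ceil(sqrt(2766)) = 53.
Baby table (1601^j mod 2767 for j=0..52):
  0:1  1:1601  2:959  3:2441  4:1037  5:37  6:1130  7:2279
  8:1773  9:2398  10:1369  11:305  12:1313  13:1960  14:182  15:847
  16:217  17:1542  18:578  19:1200  20:902  21:2495  22:1714  23:2017
  24:128  25:170  26:1004  27:2544  28:2687  29:1969  30:756  31:1177
  32:50  33:2574  34:911  35:302  36:2044  37:1850  38:1160  39:503
  40:106  41:919  42:2042  43:1415  44:2009  45:1155  46:799  47:845
  48:2549  49:2391  50:1230  51:1893  52:828
Giant step factor: 1601^(-53) ≡ 1201 (mod 2767).
Scan 673·1201^i mod 2767 for i = 0, 1, …:
  i=0: 673   i=1: 309   i=2: 331   i=3: 1850
Match at i=3, j=37: x = 3·53 + 37 = 196.

196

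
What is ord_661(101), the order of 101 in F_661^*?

The order of 101 must divide p − 1 = 660 = 2^2 · 3 · 5 · 11.
Divisors: 1, 2, 3, 4, 5, 6, 10, 11, 12, 15, 20, 22, 30, 33, 44, 55, 60, 66, 110, 132, 165, 220, 330, 660.
Check each in increasing order: 101^1 ≡ 101;  101^2 ≡ 286;  101^3 ≡ 463;  101^4 ≡ 493;  101^5 ≡ 218;  101^6 ≡ 205;  101^10 ≡ 593;  101^11 ≡ 403;  101^12 ≡ 382;  101^15 ≡ 379;  101^20 ≡ 658;  101^22 ≡ 464;  101^30 ≡ 204;  101^33 ≡ 590;  101^44 ≡ 471;  101^55 ≡ 106;  101^60 ≡ 634;  101^66 ≡ 414;  101^110 ≡ 660;  101^132 ≡ 197;  101^165 ≡ 555;  101^220 ≡ 1.
Smallest exponent giving 1 is 220.

220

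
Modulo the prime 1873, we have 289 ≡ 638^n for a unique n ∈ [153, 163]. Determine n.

Compute 638^153 mod 1873 = 1335, then multiply by 638 repeatedly:
  638^153=1335  638^154=1388  638^155=1488  638^156=1606  638^157=97
  638^158=77  638^159=428  638^160=1479  638^161=1483  638^162=289
Found 289 at exponent 162.

162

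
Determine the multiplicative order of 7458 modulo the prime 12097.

6048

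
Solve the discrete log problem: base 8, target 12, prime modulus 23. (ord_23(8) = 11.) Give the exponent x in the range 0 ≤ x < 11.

7

Successive powers of 8 modulo 23:
  8^0=1  8^1=8  8^2=18  8^3=6  8^4=2  8^5=16
  8^6=13  8^7=12
So 8^7 ≡ 12 (mod 23), giving x = 7.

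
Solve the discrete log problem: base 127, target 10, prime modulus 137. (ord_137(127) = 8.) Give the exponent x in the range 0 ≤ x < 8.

5

Successive powers of 127 modulo 137:
  127^0=1  127^1=127  127^2=100  127^3=96  127^4=136  127^5=10
So 127^5 ≡ 10 (mod 137), giving x = 5.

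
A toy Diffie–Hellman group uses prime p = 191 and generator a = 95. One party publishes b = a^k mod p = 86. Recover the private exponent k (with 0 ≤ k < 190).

42

Baby-step giant-step with m = ceil(sqrt(190)) = 14.
Baby table (95^j mod 191 for j=0..13):
  0:1  1:95  2:48  3:167  4:12  5:185  6:3  7:94
  8:144  9:119  10:36  11:173  12:9  13:91
Giant step factor: 95^(-14) ≡ 149 (mod 191).
Scan 86·149^i mod 191 for i = 0, 1, …:
  i=0: 86   i=1: 17   i=2: 50   i=3: 1
Match at i=3, j=0: k = 3·14 + 0 = 42.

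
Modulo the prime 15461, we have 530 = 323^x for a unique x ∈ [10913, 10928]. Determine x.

10919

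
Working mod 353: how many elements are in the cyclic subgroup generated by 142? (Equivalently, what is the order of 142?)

352

The order of 142 must divide p − 1 = 352 = 2^5 · 11.
Divisors: 1, 2, 4, 8, 11, 16, 22, 32, 44, 88, 176, 352.
Check each in increasing order: 142^1 ≡ 142;  142^2 ≡ 43;  142^4 ≡ 84;  142^8 ≡ 349;  142^11 ≡ 286;  142^16 ≡ 16;  142^22 ≡ 253;  142^32 ≡ 256;  142^44 ≡ 116;  142^88 ≡ 42;  142^176 ≡ 352;  142^352 ≡ 1.
Smallest exponent giving 1 is 352.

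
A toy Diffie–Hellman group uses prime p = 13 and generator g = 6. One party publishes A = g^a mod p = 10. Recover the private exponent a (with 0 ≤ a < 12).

Successive powers of 6 modulo 13:
  6^0=1  6^1=6  6^2=10
So 6^2 ≡ 10 (mod 13), giving a = 2.

2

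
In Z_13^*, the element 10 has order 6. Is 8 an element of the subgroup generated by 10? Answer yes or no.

no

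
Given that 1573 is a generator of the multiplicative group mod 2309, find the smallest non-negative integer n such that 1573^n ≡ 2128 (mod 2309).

Baby-step giant-step with m = ceil(sqrt(2308)) = 49.
Baby table (1573^j mod 2309 for j=0..48):
  0:1  1:1573  2:1390  3:2156  4:1776  5:2067  6:319  7:734
  8:82  9:1991  10:839  11:1308  12:165  13:937  14:759  15:154
  16:2106  17:1632  18:1837  19:1042  20:1985  21:637  22:2204  23:1083
  24:1826  25:2211  26:549  27:11  28:1140  29:1436  30:626  31:1064
  32:1956  33:1200  34:1147  35:902  36:1120  37:2302  38:534  39:1815
  40:1071  41:1422  42:1694  43:76  44:1789  45:1735  46:2226  47:1054
  48:80
Giant step factor: 1573^(-49) ≡ 2307 (mod 2309).
Scan 2128·2307^i mod 2309 for i = 0, 1, …:
  i=0: 2128   i=1: 362   i=2: 1585   i=3: 1448
  i=4: 1722   i=5: 1174   i=6: 2270   i=7: 78
  i=8: 2153   i=9: 312     …   i=22: 159
  i=23: 1991
Match at i=23, j=9: n = 23·49 + 9 = 1136.

1136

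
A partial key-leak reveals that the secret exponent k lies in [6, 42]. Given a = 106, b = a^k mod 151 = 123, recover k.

Compute 106^6 mod 151 = 50, then multiply by 106 repeatedly:
  106^6=50  106^7=15  106^8=80  106^9=24  106^10=128
  106^11=129  106^12=84  106^13=146  106^14=74  106^15=143
  106^16=58  106^17=108  106^18=123
Found 123 at exponent 18.

18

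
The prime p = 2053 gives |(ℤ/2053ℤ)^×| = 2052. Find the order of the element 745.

The order of 745 must divide p − 1 = 2052 = 2^2 · 3^3 · 19.
Divisors: 1, 2, 3, 4, 6, 9, 12, 18, 19, 27, 36, 38, 54, 57, 76, 108, 114, 171, 228, 342, 513, 684, 1026, 2052.
Check each in increasing order: 745^1 ≡ 745;  745^2 ≡ 715;  745^3 ≡ 948;  745^4 ≡ 28;  745^6 ≡ 1543;  745^9 ≡ 1028;  745^12 ≡ 1422;  745^18 ≡ 1542;  745^19 ≡ 1163;  745^27 ≡ 260;  745^36 ≡ 390;  745^38 ≡ 1695;  745^54 ≡ 1904;  745^57 ≡ 405;  745^76 ≡ 878;  745^108 ≡ 1671;  745^114 ≡ 1838;  745^171 ≡ 1204;  745^228 ≡ 1059;  745^342 ≡ 198;  745^513 ≡ 244;  745^684 ≡ 197;  745^1026 ≡ 2052;  745^2052 ≡ 1.
Smallest exponent giving 1 is 2052.

2052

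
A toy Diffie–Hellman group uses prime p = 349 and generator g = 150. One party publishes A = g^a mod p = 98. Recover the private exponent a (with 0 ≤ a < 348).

Baby-step giant-step with m = ceil(sqrt(348)) = 19.
Baby table (150^j mod 349 for j=0..18):
  0:1  1:150  2:164  3:170  4:23  5:309  6:282  7:71
  8:180  9:127  10:204  11:237  12:301  13:129  14:155  15:216
  16:292  17:175  18:75
Giant step factor: 150^(-19) ≡ 166 (mod 349).
Scan 98·166^i mod 349 for i = 0, 1, …:
  i=0: 98   i=1: 214   i=2: 275   i=3: 280
  i=4: 63   i=5: 337   i=6: 102   i=7: 180
Match at i=7, j=8: a = 7·19 + 8 = 141.

141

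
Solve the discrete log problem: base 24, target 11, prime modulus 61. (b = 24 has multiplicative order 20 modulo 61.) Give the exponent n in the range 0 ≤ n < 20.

15

Successive powers of 24 modulo 61:
  24^0=1  24^1=24  24^2=27  24^3=38  24^4=58  24^5=50
  24^6=41  24^7=8  24^8=9  24^9=33  24^10=60  24^11=37
  24^12=34  24^13=23  24^14=3  24^15=11
So 24^15 ≡ 11 (mod 61), giving n = 15.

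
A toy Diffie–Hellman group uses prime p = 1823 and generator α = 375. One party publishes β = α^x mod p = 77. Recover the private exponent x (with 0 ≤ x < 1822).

1428

Baby-step giant-step with m = ceil(sqrt(1822)) = 43.
Baby table (375^j mod 1823 for j=0..42):
  0:1  1:375  2:254  3:454  4:711  5:467  6:117  7:123
  8:550  9:251  10:1152  11:1772  12:928  13:1630  14:545  15:199
  16:1705  17:1325  18:1019  19:1118  20:1783  21:1407  22:778  23:70
  24:728  25:1373  26:789  27:549  28:1699  29:898  30:1318  31:217
  32:1163  33:428  34:76  35:1155  36:1074  37:1690  38:1169  39:855
  40:1600  41:233  42:1694
Giant step factor: 375^(-43) ≡ 1489 (mod 1823).
Scan 77·1489^i mod 1823 for i = 0, 1, …:
  i=0: 77   i=1: 1627   i=2: 1659   i=3: 86
  i=4: 444   i=5: 1190   i=6: 1777   i=7: 780
  i=8: 169   i=9: 67     …   i=32: 878
  i=33: 251
Match at i=33, j=9: x = 33·43 + 9 = 1428.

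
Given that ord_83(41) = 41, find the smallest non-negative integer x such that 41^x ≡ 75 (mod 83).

Baby-step giant-step with m = ceil(sqrt(41)) = 7.
Baby table (41^j mod 83 for j=0..6):
  0:1  1:41  2:21  3:31  4:26  5:70  6:48
Giant step factor: 41^(-7) ≡ 38 (mod 83).
Scan 75·38^i mod 83 for i = 0, 1, …:
  i=0: 75   i=1: 28   i=2: 68   i=3: 11
  i=4: 3   i=5: 31
Match at i=5, j=3: x = 5·7 + 3 = 38.

38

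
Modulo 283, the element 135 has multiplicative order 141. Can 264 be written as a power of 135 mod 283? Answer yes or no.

yes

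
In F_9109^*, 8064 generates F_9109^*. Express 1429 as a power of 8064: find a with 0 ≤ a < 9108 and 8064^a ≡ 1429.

Baby-step giant-step with m = ceil(sqrt(9108)) = 96.
Baby table (8064^j mod 9109 for j=0..95):
  0:1  1:8064  2:8054  3:286  4:1727  5:7976  6:8924  7:2036
  8:3886  9:1744  10:8429  11:98  12:6898  13:5918  14:701  15:5284
  16:7383  17:88  18:8239  19:7359  20:6950  21:6232  22:495  23:1938
  24:6097  25:4935  26:7728  27:3923  28:8624  29:5830  30:1571  31:7034
  32:433  33:2965  34:7744  35:5421  36:853  37:1297  38:1876  39:7124
  40:6582  41:8214  42:6157  43:5998  44:8191  45:2865  46:2936  47:1613
  48:8689  49:1668  50:5868  51:7406  52:3380  53:2192  54:4828  55:1126
  56:7500  57:5349  58:3221  59:4385  60:8611  61:1197  62:6177  63:3316
  64:5309  65:8585  66:1040  67:6280  68:4989  69:5952  70:1607  71:5850
  72:7998  73:4152  74:6153  75:1069  76:3302  77:1721  78:5137  79:6145
  80:320  81:2633  82:8542  83:430  84:6100  85:1800  86:4563  87:4781
  88:4696  89:2431  90:1016  91:4033  92:2982  93:8197  94:5704  95:5715
Giant step factor: 8064^(-96) ≡ 4679 (mod 9109).
Scan 1429·4679^i mod 9109 for i = 0, 1, …:
  i=0: 1429   i=1: 285   i=2: 3601   i=3: 6538
  i=4: 3280   i=5: 7564   i=6: 3491   i=7: 1952
  i=8: 6190   i=9: 5499     …   i=88: 859
  i=89: 2192
Match at i=89, j=53: a = 89·96 + 53 = 8597.

8597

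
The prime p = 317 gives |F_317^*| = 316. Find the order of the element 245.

316

The order of 245 must divide p − 1 = 316 = 2^2 · 79.
Divisors: 1, 2, 4, 79, 158, 316.
Check each in increasing order: 245^1 ≡ 245;  245^2 ≡ 112;  245^4 ≡ 181;  245^79 ≡ 114;  245^158 ≡ 316;  245^316 ≡ 1.
Smallest exponent giving 1 is 316.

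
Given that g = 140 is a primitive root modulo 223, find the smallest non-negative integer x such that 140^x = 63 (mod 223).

160

Baby-step giant-step with m = ceil(sqrt(222)) = 15.
Baby table (140^j mod 223 for j=0..14):
  0:1  1:140  2:199  3:208  4:130  5:137  6:2  7:57
  8:175  9:193  10:37  11:51  12:4  13:114  14:127
Giant step factor: 140^(-15) ≡ 26 (mod 223).
Scan 63·26^i mod 223 for i = 0, 1, …:
  i=0: 63   i=1: 77   i=2: 218   i=3: 93
  i=4: 188   i=5: 205   i=6: 201   i=7: 97
  i=8: 69   i=9: 10   i=10: 37
Match at i=10, j=10: x = 10·15 + 10 = 160.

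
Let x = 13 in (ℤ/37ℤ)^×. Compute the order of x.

36

The order of 13 must divide p − 1 = 36 = 2^2 · 3^2.
Divisors: 1, 2, 3, 4, 6, 9, 12, 18, 36.
Check each in increasing order: 13^1 ≡ 13;  13^2 ≡ 21;  13^3 ≡ 14;  13^4 ≡ 34;  13^6 ≡ 11;  13^9 ≡ 6;  13^12 ≡ 10;  13^18 ≡ 36;  13^36 ≡ 1.
Smallest exponent giving 1 is 36.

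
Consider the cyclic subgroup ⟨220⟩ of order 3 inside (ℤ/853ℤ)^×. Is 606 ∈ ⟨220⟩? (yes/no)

no

606 ∈ ⟨220⟩ iff 606^3 ≡ 1 (mod 853), since |⟨220⟩| = 3.
606^3 mod 853 = 728.
Since 728 ≠ 1, 606 does not lie in the subgroup.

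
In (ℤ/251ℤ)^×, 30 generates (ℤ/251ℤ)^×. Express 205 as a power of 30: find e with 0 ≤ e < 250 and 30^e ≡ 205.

Baby-step giant-step with m = ceil(sqrt(250)) = 16.
Baby table (30^j mod 251 for j=0..15):
  0:1  1:30  2:147  3:143  4:23  5:188  6:118  7:26
  8:27  9:57  10:204  11:96  12:119  13:56  14:174  15:200
Giant step factor: 30^(-16) ≡ 115 (mod 251).
Scan 205·115^i mod 251 for i = 0, 1, …:
  i=0: 205   i=1: 232   i=2: 74   i=3: 227
  i=4: 1
Match at i=4, j=0: e = 4·16 + 0 = 64.

64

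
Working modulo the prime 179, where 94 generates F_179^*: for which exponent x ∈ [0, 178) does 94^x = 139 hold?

88

Baby-step giant-step with m = ceil(sqrt(178)) = 14.
Baby table (94^j mod 179 for j=0..13):
  0:1  1:94  2:65  3:24  4:108  5:128  6:39  7:86
  8:29  9:41  10:95  11:159  12:89  13:132
Giant step factor: 94^(-14) ≡ 22 (mod 179).
Scan 139·22^i mod 179 for i = 0, 1, …:
  i=0: 139   i=1: 15   i=2: 151   i=3: 100
  i=4: 52   i=5: 70   i=6: 108
Match at i=6, j=4: x = 6·14 + 4 = 88.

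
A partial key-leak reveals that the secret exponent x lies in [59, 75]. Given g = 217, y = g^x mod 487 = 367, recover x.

Compute 217^59 mod 487 = 293, then multiply by 217 repeatedly:
  217^59=293  217^60=271  217^61=367
Found 367 at exponent 61.

61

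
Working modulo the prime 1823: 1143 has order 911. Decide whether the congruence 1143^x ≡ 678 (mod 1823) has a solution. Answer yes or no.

yes

678 ∈ ⟨1143⟩ iff 678^911 ≡ 1 (mod 1823), since |⟨1143⟩| = 911.
678^911 mod 1823 = 1.
Since 1 = 1, 678 lies in the subgroup.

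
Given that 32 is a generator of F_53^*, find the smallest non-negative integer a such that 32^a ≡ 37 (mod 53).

6

Baby-step giant-step with m = ceil(sqrt(52)) = 8.
Baby table (32^j mod 53 for j=0..7):
  0:1  1:32  2:17  3:14  4:24  5:26  6:37  7:18
Giant step factor: 32^(-8) ≡ 15 (mod 53).
Scan 37·15^i mod 53 for i = 0, 1, …:
  i=0: 37
Match at i=0, j=6: a = 0·8 + 6 = 6.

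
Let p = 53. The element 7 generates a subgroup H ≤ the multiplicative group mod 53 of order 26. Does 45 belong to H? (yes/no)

no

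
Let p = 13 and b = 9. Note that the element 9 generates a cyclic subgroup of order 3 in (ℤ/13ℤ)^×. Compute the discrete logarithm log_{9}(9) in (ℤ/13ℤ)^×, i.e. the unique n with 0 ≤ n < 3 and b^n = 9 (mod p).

Successive powers of 9 modulo 13:
  9^0=1  9^1=9
So 9^1 ≡ 9 (mod 13), giving n = 1.

1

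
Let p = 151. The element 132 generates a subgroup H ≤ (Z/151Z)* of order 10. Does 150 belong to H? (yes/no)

yes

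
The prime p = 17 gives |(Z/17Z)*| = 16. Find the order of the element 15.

8

The order of 15 must divide p − 1 = 16 = 2^4.
Divisors: 1, 2, 4, 8, 16.
Check each in increasing order: 15^1 ≡ 15;  15^2 ≡ 4;  15^4 ≡ 16;  15^8 ≡ 1.
Smallest exponent giving 1 is 8.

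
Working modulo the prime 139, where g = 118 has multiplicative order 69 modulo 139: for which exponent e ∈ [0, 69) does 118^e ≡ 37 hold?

Baby-step giant-step with m = ceil(sqrt(69)) = 9.
Baby table (118^j mod 139 for j=0..8):
  0:1  1:118  2:24  3:52  4:20  5:136  6:63  7:67
  8:122
Giant step factor: 118^(-9) ≡ 44 (mod 139).
Scan 37·44^i mod 139 for i = 0, 1, …:
  i=0: 37   i=1: 99   i=2: 47   i=3: 122
Match at i=3, j=8: e = 3·9 + 8 = 35.

35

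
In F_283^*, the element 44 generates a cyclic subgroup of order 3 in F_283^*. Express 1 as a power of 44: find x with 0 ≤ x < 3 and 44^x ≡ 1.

0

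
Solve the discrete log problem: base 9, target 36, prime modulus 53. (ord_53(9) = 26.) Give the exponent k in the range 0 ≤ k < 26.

24

Successive powers of 9 modulo 53:
  9^0=1  9^1=9  9^2=28  9^3=40  9^4=42  9^5=7
  9^6=10  9^7=37  9^8=15  9^9=29  9^10=49  9^11=17
  9^12=47  9^13=52  9^14=44  9^15=25  9^16=13  9^17=11
  9^18=46  9^19=43  9^20=16  9^21=38  9^22=24  9^23=4
  9^24=36
So 9^24 ≡ 36 (mod 53), giving k = 24.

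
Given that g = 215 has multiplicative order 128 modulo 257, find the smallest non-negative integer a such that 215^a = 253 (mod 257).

80

Baby-step giant-step with m = ceil(sqrt(128)) = 12.
Baby table (215^j mod 257 for j=0..11):
  0:1  1:215  2:222  3:185  4:197  5:207  6:44  7:208
  8:2  9:173  10:187  11:113
Giant step factor: 215^(-12) ≡ 242 (mod 257).
Scan 253·242^i mod 257 for i = 0, 1, …:
  i=0: 253   i=1: 60   i=2: 128   i=3: 136
  i=4: 16   i=5: 17   i=6: 2
Match at i=6, j=8: a = 6·12 + 8 = 80.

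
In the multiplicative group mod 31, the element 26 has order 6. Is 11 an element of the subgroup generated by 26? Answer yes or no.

11 ∈ ⟨26⟩ iff 11^6 ≡ 1 (mod 31), since |⟨26⟩| = 6.
11^6 mod 31 = 4.
Since 4 ≠ 1, 11 does not lie in the subgroup.

no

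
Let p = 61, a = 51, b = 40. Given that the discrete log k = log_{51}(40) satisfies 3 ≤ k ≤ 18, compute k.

Compute 51^3 mod 61 = 37, then multiply by 51 repeatedly:
  51^3=37  51^4=57  51^5=40
Found 40 at exponent 5.

5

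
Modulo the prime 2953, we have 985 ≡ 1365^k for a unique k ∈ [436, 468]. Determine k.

Compute 1365^436 mod 2953 = 641, then multiply by 1365 repeatedly:
  1365^436=641  1365^437=877  1365^438=1140  1365^439=2822  1365^440=1318
  1365^441=693  1365^442=985
Found 985 at exponent 442.

442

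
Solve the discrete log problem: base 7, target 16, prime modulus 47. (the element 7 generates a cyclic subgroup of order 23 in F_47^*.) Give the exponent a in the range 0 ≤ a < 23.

8

Successive powers of 7 modulo 47:
  7^0=1  7^1=7  7^2=2  7^3=14  7^4=4  7^5=28
  7^6=8  7^7=9  7^8=16
So 7^8 ≡ 16 (mod 47), giving a = 8.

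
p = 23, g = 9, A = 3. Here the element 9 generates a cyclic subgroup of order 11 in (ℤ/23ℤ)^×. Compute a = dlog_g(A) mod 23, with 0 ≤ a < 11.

6

Successive powers of 9 modulo 23:
  9^0=1  9^1=9  9^2=12  9^3=16  9^4=6  9^5=8
  9^6=3
So 9^6 ≡ 3 (mod 23), giving a = 6.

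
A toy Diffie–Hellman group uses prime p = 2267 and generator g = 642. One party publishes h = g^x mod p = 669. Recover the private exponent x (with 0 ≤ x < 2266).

Baby-step giant-step with m = ceil(sqrt(2266)) = 48.
Baby table (642^j mod 2267 for j=0..47):
  0:1  1:642  2:1837  3:514  4:1273  5:1146  6:1224  7:1426
  8:1891  9:1177  10:723  11:1698  12:1956  13:2101  14:2244  15:1103
  16:822  17:1780  18:192  19:846  20:1319  21:1207  22:1847  23:133
  24:1507  25:1752  26:352  27:1551  28:529  29:1835  30:1497  31:2133
  32:118  33:945  34:1401  35:1710  36:592  37:1475  38:1611  39:510
  40:972  41:599  42:1435  43:868  44:1841  45:815  46:1820  47:935
Giant step factor: 642^(-48) ≡ 1650 (mod 2267).
Scan 669·1650^i mod 2267 for i = 0, 1, …:
  i=0: 669   i=1: 2088   i=2: 1627   i=3: 422
  i=4: 331   i=5: 2070   i=6: 1398   i=7: 1161
  i=8: 35   i=9: 1075   i=10: 956   i=11: 1835
Match at i=11, j=29: x = 11·48 + 29 = 557.

557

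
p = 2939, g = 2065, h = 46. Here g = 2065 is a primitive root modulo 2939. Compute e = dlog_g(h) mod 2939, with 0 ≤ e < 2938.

1806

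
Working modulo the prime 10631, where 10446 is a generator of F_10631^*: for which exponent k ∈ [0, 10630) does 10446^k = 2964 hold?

824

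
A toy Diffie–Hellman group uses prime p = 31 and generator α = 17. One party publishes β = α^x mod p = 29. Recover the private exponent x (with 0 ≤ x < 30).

27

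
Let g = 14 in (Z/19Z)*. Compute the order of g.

18

The order of 14 must divide p − 1 = 18 = 2 · 3^2.
Divisors: 1, 2, 3, 6, 9, 18.
Check each in increasing order: 14^1 ≡ 14;  14^2 ≡ 6;  14^3 ≡ 8;  14^6 ≡ 7;  14^9 ≡ 18;  14^18 ≡ 1.
Smallest exponent giving 1 is 18.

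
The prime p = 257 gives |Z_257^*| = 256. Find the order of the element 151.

256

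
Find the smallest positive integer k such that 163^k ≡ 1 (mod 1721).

430

The order of 163 must divide p − 1 = 1720 = 2^3 · 5 · 43.
Divisors: 1, 2, 4, 5, 8, 10, 20, 40, 43, 86, 172, 215, 344, 430, 860, 1720.
Check each in increasing order: 163^1 ≡ 163;  163^2 ≡ 754;  163^4 ≡ 586;  163^5 ≡ 863;  163^8 ≡ 917;  163^10 ≡ 1297;  163^20 ≡ 792;  163^40 ≡ 820;  163^43 ≡ 1322;  163^86 ≡ 869;  163^172 ≡ 1363;  163^215 ≡ 1720;  163^344 ≡ 810;  163^430 ≡ 1.
Smallest exponent giving 1 is 430.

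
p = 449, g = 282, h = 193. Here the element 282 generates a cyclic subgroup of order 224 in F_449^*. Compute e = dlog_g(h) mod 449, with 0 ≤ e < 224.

Baby-step giant-step with m = ceil(sqrt(224)) = 15.
Baby table (282^j mod 449 for j=0..14):
  0:1  1:282  2:51  3:14  4:356  5:265  6:196  7:45
  8:118  9:50  10:181  11:305  12:251  13:289  14:229
Giant step factor: 282^(-15) ≡ 236 (mod 449).
Scan 193·236^i mod 449 for i = 0, 1, …:
  i=0: 193   i=1: 199   i=2: 268   i=3: 388
  i=4: 421   i=5: 127   i=6: 338   i=7: 295
  i=8: 25   i=9: 63   i=10: 51
Match at i=10, j=2: e = 10·15 + 2 = 152.

152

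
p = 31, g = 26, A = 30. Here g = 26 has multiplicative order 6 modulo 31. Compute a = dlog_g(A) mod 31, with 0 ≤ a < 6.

3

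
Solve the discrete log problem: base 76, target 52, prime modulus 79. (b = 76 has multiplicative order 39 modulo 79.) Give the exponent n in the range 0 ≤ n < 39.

Successive powers of 76 modulo 79:
  76^0=1  76^1=76  76^2=9  76^3=52
So 76^3 ≡ 52 (mod 79), giving n = 3.

3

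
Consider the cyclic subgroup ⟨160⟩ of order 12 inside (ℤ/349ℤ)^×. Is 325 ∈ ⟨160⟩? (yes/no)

yes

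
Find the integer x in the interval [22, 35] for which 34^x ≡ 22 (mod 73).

27

Compute 34^22 mod 73 = 19, then multiply by 34 repeatedly:
  34^22=19  34^23=62  34^24=64  34^25=59  34^26=35
  34^27=22
Found 22 at exponent 27.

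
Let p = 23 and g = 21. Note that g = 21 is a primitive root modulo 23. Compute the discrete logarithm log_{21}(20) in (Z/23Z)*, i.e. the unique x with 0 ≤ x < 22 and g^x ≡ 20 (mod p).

Successive powers of 21 modulo 23:
  21^0=1  21^1=21  21^2=4  21^3=15  21^4=16  21^5=14
  21^6=18  21^7=10  21^8=3  21^9=17  21^10=12  21^11=22
  21^12=2  21^13=19  21^14=8  21^15=7  21^16=9  21^17=5
  21^18=13  21^19=20
So 21^19 ≡ 20 (mod 23), giving x = 19.

19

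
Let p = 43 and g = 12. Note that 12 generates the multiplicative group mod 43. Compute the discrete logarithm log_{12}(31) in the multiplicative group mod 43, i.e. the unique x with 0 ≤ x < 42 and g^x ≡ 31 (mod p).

22

Baby-step giant-step with m = ceil(sqrt(42)) = 7.
Baby table (12^j mod 43 for j=0..6):
  0:1  1:12  2:15  3:8  4:10  5:34  6:21
Giant step factor: 12^(-7) ≡ 7 (mod 43).
Scan 31·7^i mod 43 for i = 0, 1, …:
  i=0: 31   i=1: 2   i=2: 14   i=3: 12
Match at i=3, j=1: x = 3·7 + 1 = 22.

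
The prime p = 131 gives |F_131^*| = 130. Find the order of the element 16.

The order of 16 must divide p − 1 = 130 = 2 · 5 · 13.
Divisors: 1, 2, 5, 10, 13, 26, 65, 130.
Check each in increasing order: 16^1 ≡ 16;  16^2 ≡ 125;  16^5 ≡ 52;  16^10 ≡ 84;  16^13 ≡ 58;  16^26 ≡ 89;  16^65 ≡ 1.
Smallest exponent giving 1 is 65.

65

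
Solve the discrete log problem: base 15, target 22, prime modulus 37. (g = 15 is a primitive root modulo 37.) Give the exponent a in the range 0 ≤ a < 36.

Successive powers of 15 modulo 37:
  15^0=1  15^1=15  15^2=3  15^3=8  15^4=9  15^5=24
  15^6=27  15^7=35  15^8=7  15^9=31  15^10=21  15^11=19
  15^12=26  15^13=20  15^14=4  15^15=23  15^16=12  15^17=32
  15^18=36  15^19=22
So 15^19 ≡ 22 (mod 37), giving a = 19.

19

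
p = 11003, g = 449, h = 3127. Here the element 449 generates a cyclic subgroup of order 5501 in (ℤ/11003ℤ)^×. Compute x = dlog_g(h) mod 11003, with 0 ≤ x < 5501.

Baby-step giant-step with m = ceil(sqrt(5501)) = 75.
Baby table (449^j mod 11003 for j=0..74):
  0:1  1:449  2:3547  3:8171  4:4780  5:635  6:10040  7:7733
  8:6172  9:9475  10:7117  11:4663  12:3117  13:2152  14:8987  15:8065
  16:1198  17:9758  18:2148  19:7191  20:4880  21:1523  22:1641  23:10611
  24:40  25:6957  26:9844  27:7753  28:4149  29:3394  30:5492  31:1236
  32:4814  33:4898  34:9605  35:10472  36:3647  37:9059  38:7384  39:3513
  40:3908  41:5215  42:8899  43:1562  44:8149  45:5905  46:10625  47:6326
  48:1600  49:3205  50:8655  51:2036  52:915  53:3724  54:10623  55:5428
  56:5509  57:8869  58:10098  59:766  60:2841  61:10264  62:9282  63:8484
  64:2278  65:10546  66:3864  67:7465  68:6873  69:5137  70:6886  71:10974
  72:8985  73:7167  74:5107
Giant step factor: 449^(-75) ≡ 5687 (mod 11003).
Scan 3127·5687^i mod 11003 for i = 0, 1, …:
  i=0: 3127   i=1: 2401   i=2: 10767   i=3: 234
  i=4: 10398   i=5: 3304   i=6: 7727   i=7: 8470
  i=8: 8759   i=9: 1852     …   i=36: 3610
  i=37: 9475
Match at i=37, j=9: x = 37·75 + 9 = 2784.

2784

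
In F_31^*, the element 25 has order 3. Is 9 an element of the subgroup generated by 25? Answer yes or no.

no

9 ∈ ⟨25⟩ iff 9^3 ≡ 1 (mod 31), since |⟨25⟩| = 3.
9^3 mod 31 = 16.
Since 16 ≠ 1, 9 does not lie in the subgroup.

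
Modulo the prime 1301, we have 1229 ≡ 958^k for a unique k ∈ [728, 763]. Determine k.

Compute 958^728 mod 1301 = 635, then multiply by 958 repeatedly:
  958^728=635  958^729=763  958^730=1093  958^731=1090  958^732=818
  958^733=442  958^734=611  958^735=1189  958^736=687  958^737=1141
  958^738=238  958^739=329  958^740=340  958^741=470  958^742=114
  958^743=1229
Found 1229 at exponent 743.

743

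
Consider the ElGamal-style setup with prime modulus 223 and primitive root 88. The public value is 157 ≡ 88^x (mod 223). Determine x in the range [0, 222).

201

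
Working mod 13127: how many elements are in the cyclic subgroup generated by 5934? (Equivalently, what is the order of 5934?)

6563

The order of 5934 must divide p − 1 = 13126 = 2 · 6563.
Divisors: 1, 2, 6563, 13126.
Check each in increasing order: 5934^1 ≡ 5934;  5934^2 ≡ 5742;  5934^6563 ≡ 1.
Smallest exponent giving 1 is 6563.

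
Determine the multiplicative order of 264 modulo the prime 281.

140

The order of 264 must divide p − 1 = 280 = 2^3 · 5 · 7.
Divisors: 1, 2, 4, 5, 7, 8, 10, 14, 20, 28, 35, 40, 56, 70, 140, 280.
Check each in increasing order: 264^1 ≡ 264;  264^2 ≡ 8;  264^4 ≡ 64;  264^5 ≡ 36;  264^7 ≡ 7;  264^8 ≡ 162;  264^10 ≡ 172;  264^14 ≡ 49;  264^20 ≡ 79;  264^28 ≡ 153;  264^35 ≡ 228;  264^40 ≡ 59;  264^56 ≡ 86;  264^70 ≡ 280;  264^140 ≡ 1.
Smallest exponent giving 1 is 140.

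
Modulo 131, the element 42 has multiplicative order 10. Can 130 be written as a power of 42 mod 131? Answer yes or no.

yes

⟨42⟩ has order 10; its elements mod 131 are {1, 42, 53, 58, 61, 70, 73, 78, 89, 130}.
130 is in this set.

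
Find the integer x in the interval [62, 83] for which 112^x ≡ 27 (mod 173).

Compute 112^62 mod 173 = 77, then multiply by 112 repeatedly:
  112^62=77  112^63=147  112^64=29  112^65=134  112^66=130
  112^67=28  112^68=22  112^69=42  112^70=33  112^71=63
  112^72=136  112^73=8  112^74=31  112^75=12  112^76=133
  112^77=18  112^78=113  112^79=27
Found 27 at exponent 79.

79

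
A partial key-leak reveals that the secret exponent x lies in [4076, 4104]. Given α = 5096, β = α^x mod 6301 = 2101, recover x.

4083

Compute 5096^4076 mod 6301 = 5095, then multiply by 5096 repeatedly:
  5096^4076=5095  5096^4077=4000  5096^4078=265  5096^4079=2026  5096^4080=3458
  5096^4081=4372  5096^4082=5677  5096^4083=2101
Found 2101 at exponent 4083.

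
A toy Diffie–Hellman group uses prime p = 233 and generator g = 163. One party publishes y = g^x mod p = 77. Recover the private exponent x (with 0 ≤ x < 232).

125

Baby-step giant-step with m = ceil(sqrt(232)) = 16.
Baby table (163^j mod 233 for j=0..15):
  0:1  1:163  2:7  3:209  4:49  5:65  6:110  7:222
  8:71  9:156  10:31  11:160  12:217  13:188  14:121  15:151
Giant step factor: 163^(-16) ≡ 74 (mod 233).
Scan 77·74^i mod 233 for i = 0, 1, …:
  i=0: 77   i=1: 106   i=2: 155   i=3: 53
  i=4: 194   i=5: 143   i=6: 97   i=7: 188
Match at i=7, j=13: x = 7·16 + 13 = 125.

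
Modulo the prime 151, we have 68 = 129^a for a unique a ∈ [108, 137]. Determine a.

132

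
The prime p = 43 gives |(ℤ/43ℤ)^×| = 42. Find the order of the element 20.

The order of 20 must divide p − 1 = 42 = 2 · 3 · 7.
Divisors: 1, 2, 3, 6, 7, 14, 21, 42.
Check each in increasing order: 20^1 ≡ 20;  20^2 ≡ 13;  20^3 ≡ 2;  20^6 ≡ 4;  20^7 ≡ 37;  20^14 ≡ 36;  20^21 ≡ 42;  20^42 ≡ 1.
Smallest exponent giving 1 is 42.

42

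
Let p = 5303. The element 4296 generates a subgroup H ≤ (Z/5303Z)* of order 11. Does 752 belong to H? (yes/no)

no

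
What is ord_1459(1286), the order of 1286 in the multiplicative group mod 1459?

729

The order of 1286 must divide p − 1 = 1458 = 2 · 3^6.
Divisors: 1, 2, 3, 6, 9, 18, 27, 54, 81, 162, 243, 486, 729, 1458.
Check each in increasing order: 1286^1 ≡ 1286;  1286^2 ≡ 749;  1286^3 ≡ 274;  1286^6 ≡ 667;  1286^9 ≡ 383;  1286^18 ≡ 789;  1286^27 ≡ 174;  1286^54 ≡ 1096;  1286^81 ≡ 1034;  1286^162 ≡ 1168;  1286^243 ≡ 1119;  1286^486 ≡ 339;  1286^729 ≡ 1.
Smallest exponent giving 1 is 729.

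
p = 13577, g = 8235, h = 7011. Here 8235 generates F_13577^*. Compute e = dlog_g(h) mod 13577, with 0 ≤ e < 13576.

Baby-step giant-step with m = ceil(sqrt(13576)) = 117.
Baby table (8235^j mod 13577 for j=0..116):
  0:1  1:8235  2:11687  3:8669  4:1349  5:3029  6:2866  7:4684
  8:483  9:13021  10:10366  11:5411  12:13448  13:10268  14:13001  15:8590
  16:2480  17:2992  18:10442  19:6729  20:5578  21:3839  22:6909  23:7985
  24:3064  25:5974  26:6419  27:5204  28:5928  29:7765  30:10682  31:887
  32:19  33:7118  34:4821  35:1787  36:12054  37:3243  38:146  39:7534
  40:9177  41:3013  42:6876  43:7770  44:11126  45:5014  46:2633  47:286
  48:6389  49:2540  50:8320  51:5658  52:10943  53:5056  54:9078  55:2368
  56:3908  57:4890  58:13345  59:3837  60:4016  61:11765  62:12880  63:3276
  64:361  65:13049  66:10137  67:6799  68:11794  69:7309  70:2774  71:7376
  72:11439  73:2939  74:8451  75:11860  76:7739  77:227  78:9296  79:5434
  80:12775  81:7529  82:8733  83:12463  84:4262  85:1025  86:9558  87:4261
  88:6367  89:11448  90:9169  91:5018  92:8419  93:6303  94:334  95:7936
  96:6859  97:3545  98:2525  99:6988  100:6854  101:3101  102:11975  103:4374
  104:109  105:1533  106:11222  107:8108  108:11271  109:4313  110:123  111:8207
  112:11916  113:7281  114:3003  115:5988  116:13093
Giant step factor: 8235^(-117) ≡ 5969 (mod 13577).
Scan 7011·5969^i mod 13577 for i = 0, 1, …:
  i=0: 7011   i=1: 4345   i=2: 3235   i=3: 3221
  i=4: 1117   i=5: 1066   i=6: 8918   i=7: 9702
  i=8: 5333   i=9: 8189   i=10: 2941   i=11: 13345
Match at i=11, j=58: e = 11·117 + 58 = 1345.

1345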